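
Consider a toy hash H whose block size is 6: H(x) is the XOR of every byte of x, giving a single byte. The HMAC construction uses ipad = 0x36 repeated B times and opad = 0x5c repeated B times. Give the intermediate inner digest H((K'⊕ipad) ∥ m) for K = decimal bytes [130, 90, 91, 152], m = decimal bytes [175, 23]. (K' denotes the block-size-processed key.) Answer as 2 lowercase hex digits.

a3

Key decimal bytes [130, 90, 91, 152] = 82 5a 5b 98 is 4 bytes ≤ B = 6; zero-pad to 6 bytes: K' = 82 5a 5b 98 00 00.
K' ⊕ ipad = b4 6c 6d ae 36 36.
Inner input = b4 6c 6d ae 36 36 ∥ af 17.
Inner hash: XOR b4⊕6c⊕6d⊕ae⊕36⊕36⊕af⊕17 = a3.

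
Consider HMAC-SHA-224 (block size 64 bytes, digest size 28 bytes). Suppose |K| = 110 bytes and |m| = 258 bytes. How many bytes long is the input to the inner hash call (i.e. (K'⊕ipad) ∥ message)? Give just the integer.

Key is 110 > 64 bytes, so it is hashed to 28 bytes then zero-padded to 64: |K'| = 64.
Inner input = (K'⊕ipad) ∥ m → 64 + 258 = 322 bytes.

322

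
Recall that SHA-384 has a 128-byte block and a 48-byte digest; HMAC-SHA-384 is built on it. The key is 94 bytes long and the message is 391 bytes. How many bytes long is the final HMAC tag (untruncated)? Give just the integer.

The tag is one SHA-384 digest: 48 bytes.

48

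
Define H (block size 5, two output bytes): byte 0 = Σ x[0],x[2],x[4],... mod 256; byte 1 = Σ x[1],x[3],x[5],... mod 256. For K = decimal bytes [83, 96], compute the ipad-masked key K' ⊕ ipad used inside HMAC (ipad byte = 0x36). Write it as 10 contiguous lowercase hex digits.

Key decimal bytes [83, 96] = 53 60 is 2 bytes ≤ B = 5; zero-pad to 5 bytes: K' = 53 60 00 00 00.
XOR each byte with 0x36: 53⊕36=65, 60⊕36=56, 00⊕36=36, 00⊕36=36, 00⊕36=36.

6556363636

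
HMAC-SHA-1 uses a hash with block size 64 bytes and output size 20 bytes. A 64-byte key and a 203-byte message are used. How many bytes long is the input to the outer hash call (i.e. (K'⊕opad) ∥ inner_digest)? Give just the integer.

Key is 64 ≤ 64 bytes, zero-padded: |K'| = 64.
Outer input = (K'⊕opad) ∥ H(inner) → 64 + 20 = 84 bytes.

84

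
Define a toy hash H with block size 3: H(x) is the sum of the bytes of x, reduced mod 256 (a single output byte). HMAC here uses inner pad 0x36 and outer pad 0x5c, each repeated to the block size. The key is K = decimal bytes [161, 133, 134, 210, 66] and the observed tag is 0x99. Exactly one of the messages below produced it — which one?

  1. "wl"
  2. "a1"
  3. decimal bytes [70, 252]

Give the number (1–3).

1

Key decimal bytes [161, 133, 134, 210, 66] = a1 85 86 d2 42 is 5 bytes > B = 3, so hash it first: H(key) = c0, then zero-pad to 3 bytes: K' = c0 00 00.
K' ⊕ ipad = f6 36 36; K' ⊕ opad = 9c 5c 5c.
m1: inner = H(f6 36 36 77 6c) = 45; tag = H(9c 5c 5c 45) = 99 ← matches
m2: inner = H(f6 36 36 61 31) = f4; tag = H(9c 5c 5c f4) = 48
m3: inner = H(f6 36 36 46 fc) = a4; tag = H(9c 5c 5c a4) = f8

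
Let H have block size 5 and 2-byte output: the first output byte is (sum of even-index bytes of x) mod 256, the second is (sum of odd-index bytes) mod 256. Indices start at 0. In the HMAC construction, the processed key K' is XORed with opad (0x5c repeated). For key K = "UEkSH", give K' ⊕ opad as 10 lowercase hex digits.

0919370f14

Key "UEkSH" = 55 45 6b 53 48 is exactly B = 5 bytes: K' = 55 45 6b 53 48.
XOR each byte with 0x5c: 55⊕5c=09, 45⊕5c=19, 6b⊕5c=37, 53⊕5c=0f, 48⊕5c=14.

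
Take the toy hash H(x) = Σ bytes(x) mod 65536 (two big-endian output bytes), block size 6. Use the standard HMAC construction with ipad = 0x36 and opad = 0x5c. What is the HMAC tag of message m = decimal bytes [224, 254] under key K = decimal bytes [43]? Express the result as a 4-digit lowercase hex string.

Key decimal bytes [43] = 2b is 1 byte ≤ B = 6; zero-pad to 6 bytes: K' = 2b 00 00 00 00 00.
K' ⊕ ipad = 1d 36 36 36 36 36.  K' ⊕ opad = 77 5c 5c 5c 5c 5c.
Inner input = (K'⊕ipad) ∥ m = 1d 36 36 36 36 36 ∥ e0 fe.
Inner hash: sum = 29+54+54+54+54+54+224+254 = 777 → 03 09.
Outer input = (K'⊕opad) ∥ inner = 77 5c 5c 5c 5c 5c ∥ 03 09.
Outer hash (tag): sum = 119+92+92+92+92+92+3+9 = 591 → 02 4f.

024f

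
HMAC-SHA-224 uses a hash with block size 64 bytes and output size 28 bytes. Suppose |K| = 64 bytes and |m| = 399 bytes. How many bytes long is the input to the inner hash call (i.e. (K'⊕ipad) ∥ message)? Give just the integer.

Key is 64 ≤ 64 bytes, zero-padded: |K'| = 64.
Inner input = (K'⊕ipad) ∥ m → 64 + 399 = 463 bytes.

463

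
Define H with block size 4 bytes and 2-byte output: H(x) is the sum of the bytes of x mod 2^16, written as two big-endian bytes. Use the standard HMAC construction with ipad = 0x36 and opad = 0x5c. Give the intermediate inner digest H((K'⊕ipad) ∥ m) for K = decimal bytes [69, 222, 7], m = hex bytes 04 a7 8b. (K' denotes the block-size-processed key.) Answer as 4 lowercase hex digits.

02f8

Key decimal bytes [69, 222, 7] = 45 de 07 is 3 bytes ≤ B = 4; zero-pad to 4 bytes: K' = 45 de 07 00.
K' ⊕ ipad = 73 e8 31 36.
Inner input = 73 e8 31 36 ∥ 04 a7 8b.
Inner hash: sum = 115+232+49+54+4+167+139 = 760 → 02 f8.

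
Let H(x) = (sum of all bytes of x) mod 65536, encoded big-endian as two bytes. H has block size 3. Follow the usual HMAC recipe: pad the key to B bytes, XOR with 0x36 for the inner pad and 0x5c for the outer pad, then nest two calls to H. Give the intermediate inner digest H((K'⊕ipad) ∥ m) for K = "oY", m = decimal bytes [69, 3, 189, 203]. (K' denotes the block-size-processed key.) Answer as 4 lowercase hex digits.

Key "oY" = 6f 59 is 2 bytes ≤ B = 3; zero-pad to 3 bytes: K' = 6f 59 00.
K' ⊕ ipad = 59 6f 36.
Inner input = 59 6f 36 ∥ 45 03 bd cb.
Inner hash: sum = 89+111+54+69+3+189+203 = 718 → 02 ce.

02ce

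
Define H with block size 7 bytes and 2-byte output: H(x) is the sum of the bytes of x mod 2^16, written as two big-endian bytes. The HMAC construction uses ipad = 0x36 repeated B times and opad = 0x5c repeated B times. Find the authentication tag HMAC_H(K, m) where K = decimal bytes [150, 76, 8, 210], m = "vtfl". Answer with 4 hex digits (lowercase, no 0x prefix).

036e

Key decimal bytes [150, 76, 8, 210] = 96 4c 08 d2 is 4 bytes ≤ B = 7; zero-pad to 7 bytes: K' = 96 4c 08 d2 00 00 00.
K' ⊕ ipad = a0 7a 3e e4 36 36 36.  K' ⊕ opad = ca 10 54 8e 5c 5c 5c.
Inner input = (K'⊕ipad) ∥ m = a0 7a 3e e4 36 36 36 ∥ 76 74 66 6c.
Inner hash: sum = 160+122+62+228+54+54+54+118+116+102+108 = 1178 → 04 9a.
Outer input = (K'⊕opad) ∥ inner = ca 10 54 8e 5c 5c 5c ∥ 04 9a.
Outer hash (tag): sum = 202+16+84+142+92+92+92+4+154 = 878 → 03 6e.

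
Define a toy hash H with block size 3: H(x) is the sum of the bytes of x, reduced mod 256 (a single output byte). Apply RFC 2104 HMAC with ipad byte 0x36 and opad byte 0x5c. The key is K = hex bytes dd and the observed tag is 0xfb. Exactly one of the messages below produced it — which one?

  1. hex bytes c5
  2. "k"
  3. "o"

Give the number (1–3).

Key hex bytes dd is 1 byte ≤ B = 3; zero-pad to 3 bytes: K' = dd 00 00.
K' ⊕ ipad = eb 36 36; K' ⊕ opad = 81 5c 5c.
m1: inner = H(eb 36 36 c5) = 1c; tag = H(81 5c 5c 1c) = 55
m2: inner = H(eb 36 36 6b) = c2; tag = H(81 5c 5c c2) = fb ← matches
m3: inner = H(eb 36 36 6f) = c6; tag = H(81 5c 5c c6) = ff

2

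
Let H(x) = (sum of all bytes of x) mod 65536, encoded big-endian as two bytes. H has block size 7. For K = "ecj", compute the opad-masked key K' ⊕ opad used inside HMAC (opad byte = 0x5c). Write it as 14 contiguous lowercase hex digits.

Key "ecj" = 65 63 6a is 3 bytes ≤ B = 7; zero-pad to 7 bytes: K' = 65 63 6a 00 00 00 00.
XOR each byte with 0x5c: 65⊕5c=39, 63⊕5c=3f, 6a⊕5c=36, 00⊕5c=5c, 00⊕5c=5c, 00⊕5c=5c, 00⊕5c=5c.

393f365c5c5c5c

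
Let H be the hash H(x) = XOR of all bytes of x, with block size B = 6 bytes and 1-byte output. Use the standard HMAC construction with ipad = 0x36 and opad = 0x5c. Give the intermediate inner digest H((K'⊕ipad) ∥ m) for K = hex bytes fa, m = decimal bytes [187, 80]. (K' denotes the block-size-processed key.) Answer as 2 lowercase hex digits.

11

Key hex bytes fa is 1 byte ≤ B = 6; zero-pad to 6 bytes: K' = fa 00 00 00 00 00.
K' ⊕ ipad = cc 36 36 36 36 36.
Inner input = cc 36 36 36 36 36 ∥ bb 50.
Inner hash: XOR cc⊕36⊕36⊕36⊕36⊕36⊕bb⊕50 = 11.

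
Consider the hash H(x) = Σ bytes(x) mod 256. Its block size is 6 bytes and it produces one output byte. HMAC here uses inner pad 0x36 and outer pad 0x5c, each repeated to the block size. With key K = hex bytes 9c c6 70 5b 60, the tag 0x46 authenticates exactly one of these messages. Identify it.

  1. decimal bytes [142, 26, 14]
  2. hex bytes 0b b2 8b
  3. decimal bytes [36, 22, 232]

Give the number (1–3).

2

Key hex bytes 9c c6 70 5b 60 is 5 bytes ≤ B = 6; zero-pad to 6 bytes: K' = 9c c6 70 5b 60 00.
K' ⊕ ipad = aa f0 46 6d 56 36; K' ⊕ opad = c0 9a 2c 07 3c 5c.
m1: inner = H(aa f0 46 6d 56 36 8e 1a 0e) = 8f; tag = H(c0 9a 2c 07 3c 5c 8f) = b4
m2: inner = H(aa f0 46 6d 56 36 0b b2 8b) = 21; tag = H(c0 9a 2c 07 3c 5c 21) = 46 ← matches
m3: inner = H(aa f0 46 6d 56 36 24 16 e8) = fb; tag = H(c0 9a 2c 07 3c 5c fb) = 20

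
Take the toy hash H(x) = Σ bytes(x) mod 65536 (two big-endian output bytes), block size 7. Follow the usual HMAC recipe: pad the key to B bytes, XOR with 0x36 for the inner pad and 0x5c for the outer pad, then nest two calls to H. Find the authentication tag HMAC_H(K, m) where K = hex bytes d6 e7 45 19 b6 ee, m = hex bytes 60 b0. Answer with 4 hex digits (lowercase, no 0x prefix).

0490

Key hex bytes d6 e7 45 19 b6 ee is 6 bytes ≤ B = 7; zero-pad to 7 bytes: K' = d6 e7 45 19 b6 ee 00.
K' ⊕ ipad = e0 d1 73 2f 80 d8 36.  K' ⊕ opad = 8a bb 19 45 ea b2 5c.
Inner input = (K'⊕ipad) ∥ m = e0 d1 73 2f 80 d8 36 ∥ 60 b0.
Inner hash: sum = 224+209+115+47+128+216+54+96+176 = 1265 → 04 f1.
Outer input = (K'⊕opad) ∥ inner = 8a bb 19 45 ea b2 5c ∥ 04 f1.
Outer hash (tag): sum = 138+187+25+69+234+178+92+4+241 = 1168 → 04 90.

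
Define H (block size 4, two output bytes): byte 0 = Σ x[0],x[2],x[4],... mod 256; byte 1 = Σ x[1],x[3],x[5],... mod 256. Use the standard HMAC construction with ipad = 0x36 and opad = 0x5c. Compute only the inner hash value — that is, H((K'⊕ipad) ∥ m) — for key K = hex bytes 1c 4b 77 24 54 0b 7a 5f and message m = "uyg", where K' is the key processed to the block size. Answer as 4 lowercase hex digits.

Key hex bytes 1c 4b 77 24 54 0b 7a 5f is 8 bytes > B = 4, so hash it first: H(key) = 61 d9, then zero-pad to 4 bytes: K' = 61 d9 00 00.
K' ⊕ ipad = 57 ef 36 36.
Inner input = 57 ef 36 36 ∥ 75 79 67.
Inner hash: even-index sum = 361 mod 256 = 105; odd-index sum = 414 mod 256 = 158 → 69 9e.

699e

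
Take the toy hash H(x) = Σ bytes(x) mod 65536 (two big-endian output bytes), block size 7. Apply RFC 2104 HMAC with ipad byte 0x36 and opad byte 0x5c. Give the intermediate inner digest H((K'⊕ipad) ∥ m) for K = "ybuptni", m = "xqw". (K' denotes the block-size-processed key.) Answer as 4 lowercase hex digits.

0385

Key "ybuptni" = 79 62 75 70 74 6e 69 is exactly B = 7 bytes: K' = 79 62 75 70 74 6e 69.
K' ⊕ ipad = 4f 54 43 46 42 58 5f.
Inner input = 4f 54 43 46 42 58 5f ∥ 78 71 77.
Inner hash: sum = 79+84+67+70+66+88+95+120+113+119 = 901 → 03 85.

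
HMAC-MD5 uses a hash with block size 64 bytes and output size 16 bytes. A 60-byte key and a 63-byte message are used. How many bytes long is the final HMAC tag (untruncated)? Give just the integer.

The tag is one MD5 digest: 16 bytes.

16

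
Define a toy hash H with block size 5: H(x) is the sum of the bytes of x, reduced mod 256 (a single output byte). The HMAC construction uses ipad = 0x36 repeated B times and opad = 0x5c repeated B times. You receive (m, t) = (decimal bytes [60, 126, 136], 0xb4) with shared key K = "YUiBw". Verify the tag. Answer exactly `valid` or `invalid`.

Key "YUiBw" = 59 55 69 42 77 is exactly B = 5 bytes: K' = 59 55 69 42 77.
K' ⊕ ipad = 6f 63 5f 74 41; K' ⊕ opad = 05 09 35 1e 2b.
Inner hash: sum = 111+99+95+116+65+60+126+136 = 808; mod 256 = 40 → 28.
Outer hash (recomputed tag): sum = 5+9+53+30+43+40 = 180 → b4.
Recomputed tag = b4; claimed = b4 → match.

valid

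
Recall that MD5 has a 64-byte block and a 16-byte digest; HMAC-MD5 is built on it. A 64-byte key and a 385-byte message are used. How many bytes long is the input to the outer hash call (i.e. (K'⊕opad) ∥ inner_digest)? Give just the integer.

Key is 64 ≤ 64 bytes, zero-padded: |K'| = 64.
Outer input = (K'⊕opad) ∥ H(inner) → 64 + 16 = 80 bytes.

80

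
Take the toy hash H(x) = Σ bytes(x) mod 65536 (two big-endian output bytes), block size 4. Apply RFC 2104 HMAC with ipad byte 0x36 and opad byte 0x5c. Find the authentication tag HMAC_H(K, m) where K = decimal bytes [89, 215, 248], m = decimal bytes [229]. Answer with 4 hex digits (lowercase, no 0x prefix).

Key decimal bytes [89, 215, 248] = 59 d7 f8 is 3 bytes ≤ B = 4; zero-pad to 4 bytes: K' = 59 d7 f8 00.
K' ⊕ ipad = 6f e1 ce 36.  K' ⊕ opad = 05 8b a4 5c.
Inner input = (K'⊕ipad) ∥ m = 6f e1 ce 36 ∥ e5.
Inner hash: sum = 111+225+206+54+229 = 825 → 03 39.
Outer input = (K'⊕opad) ∥ inner = 05 8b a4 5c ∥ 03 39.
Outer hash (tag): sum = 5+139+164+92+3+57 = 460 → 01 cc.

01cc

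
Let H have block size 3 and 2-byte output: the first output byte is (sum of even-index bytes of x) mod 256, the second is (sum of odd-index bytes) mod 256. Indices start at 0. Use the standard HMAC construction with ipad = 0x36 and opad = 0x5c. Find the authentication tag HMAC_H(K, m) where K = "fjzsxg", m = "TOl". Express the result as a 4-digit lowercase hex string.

Key "fjzsxg" = 66 6a 7a 73 78 67 is 6 bytes > B = 3, so hash it first: H(key) = 58 44, then zero-pad to 3 bytes: K' = 58 44 00.
K' ⊕ ipad = 6e 72 36.  K' ⊕ opad = 04 18 5c.
Inner input = (K'⊕ipad) ∥ m = 6e 72 36 ∥ 54 4f 6c.
Inner hash: even-index sum = 243 mod 256 = 243; odd-index sum = 306 mod 256 = 50 → f3 32.
Outer input = (K'⊕opad) ∥ inner = 04 18 5c ∥ f3 32.
Outer hash (tag): even-index sum = 146 mod 256 = 146; odd-index sum = 267 mod 256 = 11 → 92 0b.

920b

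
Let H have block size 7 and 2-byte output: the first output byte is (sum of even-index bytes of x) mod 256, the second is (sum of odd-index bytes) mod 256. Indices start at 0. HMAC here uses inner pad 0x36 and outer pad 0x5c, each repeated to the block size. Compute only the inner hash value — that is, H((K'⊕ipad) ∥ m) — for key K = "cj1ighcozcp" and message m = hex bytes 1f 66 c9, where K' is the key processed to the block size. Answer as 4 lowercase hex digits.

Key "cj1ighcozcp" = 63 6a 31 69 67 68 63 6f 7a 63 70 is 11 bytes > B = 7, so hash it first: H(key) = 48 0d, then zero-pad to 7 bytes: K' = 48 0d 00 00 00 00 00.
K' ⊕ ipad = 7e 3b 36 36 36 36 36.
Inner input = 7e 3b 36 36 36 36 36 ∥ 1f 66 c9.
Inner hash: even-index sum = 390 mod 256 = 134; odd-index sum = 399 mod 256 = 143 → 86 8f.

868f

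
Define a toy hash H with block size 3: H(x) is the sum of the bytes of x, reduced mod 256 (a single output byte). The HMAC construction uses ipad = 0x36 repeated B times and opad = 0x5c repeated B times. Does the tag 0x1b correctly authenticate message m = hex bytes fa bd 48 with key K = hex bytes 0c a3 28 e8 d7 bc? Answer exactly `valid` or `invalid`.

Key hex bytes 0c a3 28 e8 d7 bc is 6 bytes > B = 3, so hash it first: H(key) = 52, then zero-pad to 3 bytes: K' = 52 00 00.
K' ⊕ ipad = 64 36 36; K' ⊕ opad = 0e 5c 5c.
Inner hash: sum = 100+54+54+250+189+72 = 719; mod 256 = 207 → cf.
Outer hash (recomputed tag): sum = 14+92+92+207 = 405; mod 256 = 149 → 95.
Recomputed tag = 95; claimed = 1b → mismatch.

invalid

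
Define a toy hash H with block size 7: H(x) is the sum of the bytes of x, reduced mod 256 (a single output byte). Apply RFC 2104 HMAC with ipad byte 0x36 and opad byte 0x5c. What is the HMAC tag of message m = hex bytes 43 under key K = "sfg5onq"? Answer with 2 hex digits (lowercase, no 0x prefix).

Key "sfg5onq" = 73 66 67 35 6f 6e 71 is exactly B = 7 bytes: K' = 73 66 67 35 6f 6e 71.
K' ⊕ ipad = 45 50 51 03 59 58 47.  K' ⊕ opad = 2f 3a 3b 69 33 32 2d.
Inner input = (K'⊕ipad) ∥ m = 45 50 51 03 59 58 47 ∥ 43.
Inner hash: sum = 69+80+81+3+89+88+71+67 = 548; mod 256 = 36 → 24.
Outer input = (K'⊕opad) ∥ inner = 2f 3a 3b 69 33 32 2d ∥ 24.
Outer hash (tag): sum = 47+58+59+105+51+50+45+36 = 451; mod 256 = 195 → c3.

c3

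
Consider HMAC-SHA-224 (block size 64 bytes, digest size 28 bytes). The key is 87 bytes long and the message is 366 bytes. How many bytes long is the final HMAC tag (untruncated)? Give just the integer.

The tag is one SHA-224 digest: 28 bytes.

28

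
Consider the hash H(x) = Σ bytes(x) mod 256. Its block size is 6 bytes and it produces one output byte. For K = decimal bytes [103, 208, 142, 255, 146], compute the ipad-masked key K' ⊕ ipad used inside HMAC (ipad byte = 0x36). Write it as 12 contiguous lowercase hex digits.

Key decimal bytes [103, 208, 142, 255, 146] = 67 d0 8e ff 92 is 5 bytes ≤ B = 6; zero-pad to 6 bytes: K' = 67 d0 8e ff 92 00.
XOR each byte with 0x36: 67⊕36=51, d0⊕36=e6, 8e⊕36=b8, ff⊕36=c9, 92⊕36=a4, 00⊕36=36.

51e6b8c9a436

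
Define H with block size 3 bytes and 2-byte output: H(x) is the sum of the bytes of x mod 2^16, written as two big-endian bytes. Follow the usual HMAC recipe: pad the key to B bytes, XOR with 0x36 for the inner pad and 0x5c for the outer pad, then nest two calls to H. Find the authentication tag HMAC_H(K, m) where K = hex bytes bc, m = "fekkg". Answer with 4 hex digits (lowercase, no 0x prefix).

0298

Key hex bytes bc is 1 byte ≤ B = 3; zero-pad to 3 bytes: K' = bc 00 00.
K' ⊕ ipad = 8a 36 36.  K' ⊕ opad = e0 5c 5c.
Inner input = (K'⊕ipad) ∥ m = 8a 36 36 ∥ 66 65 6b 6b 67.
Inner hash: sum = 138+54+54+102+101+107+107+103 = 766 → 02 fe.
Outer input = (K'⊕opad) ∥ inner = e0 5c 5c ∥ 02 fe.
Outer hash (tag): sum = 224+92+92+2+254 = 664 → 02 98.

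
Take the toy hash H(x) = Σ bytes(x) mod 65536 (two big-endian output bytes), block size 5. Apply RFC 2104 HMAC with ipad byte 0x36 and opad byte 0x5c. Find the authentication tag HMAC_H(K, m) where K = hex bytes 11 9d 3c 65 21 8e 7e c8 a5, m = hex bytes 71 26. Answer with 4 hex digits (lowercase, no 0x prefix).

Key hex bytes 11 9d 3c 65 21 8e 7e c8 a5 is 9 bytes > B = 5, so hash it first: H(key) = 03 e9, then zero-pad to 5 bytes: K' = 03 e9 00 00 00.
K' ⊕ ipad = 35 df 36 36 36.  K' ⊕ opad = 5f b5 5c 5c 5c.
Inner input = (K'⊕ipad) ∥ m = 35 df 36 36 36 ∥ 71 26.
Inner hash: sum = 53+223+54+54+54+113+38 = 589 → 02 4d.
Outer input = (K'⊕opad) ∥ inner = 5f b5 5c 5c 5c ∥ 02 4d.
Outer hash (tag): sum = 95+181+92+92+92+2+77 = 631 → 02 77.

0277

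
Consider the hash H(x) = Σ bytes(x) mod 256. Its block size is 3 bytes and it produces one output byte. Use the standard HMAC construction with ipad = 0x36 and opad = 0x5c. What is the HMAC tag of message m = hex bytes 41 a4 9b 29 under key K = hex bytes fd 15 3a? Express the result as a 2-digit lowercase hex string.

f3

Key hex bytes fd 15 3a is exactly B = 3 bytes: K' = fd 15 3a.
K' ⊕ ipad = cb 23 0c.  K' ⊕ opad = a1 49 66.
Inner input = (K'⊕ipad) ∥ m = cb 23 0c ∥ 41 a4 9b 29.
Inner hash: sum = 203+35+12+65+164+155+41 = 675; mod 256 = 163 → a3.
Outer input = (K'⊕opad) ∥ inner = a1 49 66 ∥ a3.
Outer hash (tag): sum = 161+73+102+163 = 499; mod 256 = 243 → f3.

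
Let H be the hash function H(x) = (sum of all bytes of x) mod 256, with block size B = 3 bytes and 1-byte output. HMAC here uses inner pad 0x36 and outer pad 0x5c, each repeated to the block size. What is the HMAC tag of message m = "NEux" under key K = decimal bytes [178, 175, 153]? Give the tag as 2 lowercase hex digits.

f2

Key decimal bytes [178, 175, 153] = b2 af 99 is exactly B = 3 bytes: K' = b2 af 99.
K' ⊕ ipad = 84 99 af.  K' ⊕ opad = ee f3 c5.
Inner input = (K'⊕ipad) ∥ m = 84 99 af ∥ 4e 45 75 78.
Inner hash: sum = 132+153+175+78+69+117+120 = 844; mod 256 = 76 → 4c.
Outer input = (K'⊕opad) ∥ inner = ee f3 c5 ∥ 4c.
Outer hash (tag): sum = 238+243+197+76 = 754; mod 256 = 242 → f2.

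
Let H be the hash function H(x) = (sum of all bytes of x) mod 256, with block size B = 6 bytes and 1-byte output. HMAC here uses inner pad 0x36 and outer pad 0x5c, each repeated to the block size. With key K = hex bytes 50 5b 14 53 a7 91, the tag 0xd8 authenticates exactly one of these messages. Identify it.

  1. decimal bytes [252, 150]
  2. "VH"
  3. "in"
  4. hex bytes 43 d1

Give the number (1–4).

4

Key hex bytes 50 5b 14 53 a7 91 is exactly B = 6 bytes: K' = 50 5b 14 53 a7 91.
K' ⊕ ipad = 66 6d 22 65 91 a7; K' ⊕ opad = 0c 07 48 0f fb cd.
m1: inner = H(66 6d 22 65 91 a7 fc 96) = 24; tag = H(0c 07 48 0f fb cd 24) = 56
m2: inner = H(66 6d 22 65 91 a7 56 48) = 30; tag = H(0c 07 48 0f fb cd 30) = 62
m3: inner = H(66 6d 22 65 91 a7 69 6e) = 69; tag = H(0c 07 48 0f fb cd 69) = 9b
m4: inner = H(66 6d 22 65 91 a7 43 d1) = a6; tag = H(0c 07 48 0f fb cd a6) = d8 ← matches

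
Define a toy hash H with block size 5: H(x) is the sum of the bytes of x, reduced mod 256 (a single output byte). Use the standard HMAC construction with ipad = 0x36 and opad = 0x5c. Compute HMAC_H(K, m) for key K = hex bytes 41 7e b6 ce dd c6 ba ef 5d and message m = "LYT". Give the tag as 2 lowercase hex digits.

Key hex bytes 41 7e b6 ce dd c6 ba ef 5d is 9 bytes > B = 5, so hash it first: H(key) = ec, then zero-pad to 5 bytes: K' = ec 00 00 00 00.
K' ⊕ ipad = da 36 36 36 36.  K' ⊕ opad = b0 5c 5c 5c 5c.
Inner input = (K'⊕ipad) ∥ m = da 36 36 36 36 ∥ 4c 59 54.
Inner hash: sum = 218+54+54+54+54+76+89+84 = 683; mod 256 = 171 → ab.
Outer input = (K'⊕opad) ∥ inner = b0 5c 5c 5c 5c ∥ ab.
Outer hash (tag): sum = 176+92+92+92+92+171 = 715; mod 256 = 203 → cb.

cb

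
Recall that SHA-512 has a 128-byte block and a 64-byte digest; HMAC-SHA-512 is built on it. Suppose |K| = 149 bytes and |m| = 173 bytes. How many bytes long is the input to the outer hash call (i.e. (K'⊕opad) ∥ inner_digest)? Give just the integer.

Key is 149 > 128 bytes, so it is hashed to 64 bytes then zero-padded to 128: |K'| = 128.
Outer input = (K'⊕opad) ∥ H(inner) → 128 + 64 = 192 bytes.

192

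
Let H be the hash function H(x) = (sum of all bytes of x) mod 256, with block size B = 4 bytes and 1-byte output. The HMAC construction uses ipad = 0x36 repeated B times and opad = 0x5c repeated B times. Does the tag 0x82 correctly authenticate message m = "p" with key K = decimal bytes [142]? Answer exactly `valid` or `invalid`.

invalid

Key decimal bytes [142] = 8e is 1 byte ≤ B = 4; zero-pad to 4 bytes: K' = 8e 00 00 00.
K' ⊕ ipad = b8 36 36 36; K' ⊕ opad = d2 5c 5c 5c.
Inner hash: sum = 184+54+54+54+112 = 458; mod 256 = 202 → ca.
Outer hash (recomputed tag): sum = 210+92+92+92+202 = 688; mod 256 = 176 → b0.
Recomputed tag = b0; claimed = 82 → mismatch.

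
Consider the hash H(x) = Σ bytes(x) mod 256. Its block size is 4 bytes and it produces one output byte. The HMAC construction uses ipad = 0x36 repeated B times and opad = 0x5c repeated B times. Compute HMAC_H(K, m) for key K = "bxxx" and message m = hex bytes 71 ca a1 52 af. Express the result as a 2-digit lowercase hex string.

c5

Key "bxxx" = 62 78 78 78 is exactly B = 4 bytes: K' = 62 78 78 78.
K' ⊕ ipad = 54 4e 4e 4e.  K' ⊕ opad = 3e 24 24 24.
Inner input = (K'⊕ipad) ∥ m = 54 4e 4e 4e ∥ 71 ca a1 52 af.
Inner hash: sum = 84+78+78+78+113+202+161+82+175 = 1051; mod 256 = 27 → 1b.
Outer input = (K'⊕opad) ∥ inner = 3e 24 24 24 ∥ 1b.
Outer hash (tag): sum = 62+36+36+36+27 = 197 → c5.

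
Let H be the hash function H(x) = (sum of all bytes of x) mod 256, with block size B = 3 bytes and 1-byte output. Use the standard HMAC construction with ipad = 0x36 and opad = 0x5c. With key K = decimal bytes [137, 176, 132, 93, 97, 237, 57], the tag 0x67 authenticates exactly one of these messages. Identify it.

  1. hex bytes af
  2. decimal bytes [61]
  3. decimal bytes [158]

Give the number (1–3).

Key decimal bytes [137, 176, 132, 93, 97, 237, 57] = 89 b0 84 5d 61 ed 39 is 7 bytes > B = 3, so hash it first: H(key) = a1, then zero-pad to 3 bytes: K' = a1 00 00.
K' ⊕ ipad = 97 36 36; K' ⊕ opad = fd 5c 5c.
m1: inner = H(97 36 36 af) = b2; tag = H(fd 5c 5c b2) = 67 ← matches
m2: inner = H(97 36 36 3d) = 40; tag = H(fd 5c 5c 40) = f5
m3: inner = H(97 36 36 9e) = a1; tag = H(fd 5c 5c a1) = 56

1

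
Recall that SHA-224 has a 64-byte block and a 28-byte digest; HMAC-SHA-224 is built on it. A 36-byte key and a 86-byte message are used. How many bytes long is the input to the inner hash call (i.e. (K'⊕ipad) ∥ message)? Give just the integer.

150

Key is 36 ≤ 64 bytes, zero-padded: |K'| = 64.
Inner input = (K'⊕ipad) ∥ m → 64 + 86 = 150 bytes.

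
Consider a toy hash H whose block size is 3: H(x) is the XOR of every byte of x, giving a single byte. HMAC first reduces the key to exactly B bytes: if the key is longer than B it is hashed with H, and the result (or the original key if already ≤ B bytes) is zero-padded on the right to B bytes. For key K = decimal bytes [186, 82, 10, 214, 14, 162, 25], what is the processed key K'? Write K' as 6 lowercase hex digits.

|K| = 7 > B = 3, so first hash the key.
H(K): XOR ba⊕52⊕0a⊕d6⊕0e⊕a2⊕19 = 81.
Zero-pad H(K) = 81 to 3 bytes: K' = 81 00 00.

810000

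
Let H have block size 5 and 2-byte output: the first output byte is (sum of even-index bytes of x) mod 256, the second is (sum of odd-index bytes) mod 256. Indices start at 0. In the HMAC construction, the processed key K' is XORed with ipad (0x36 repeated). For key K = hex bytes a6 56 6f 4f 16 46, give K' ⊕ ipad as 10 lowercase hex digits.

1ddd363636

Key hex bytes a6 56 6f 4f 16 46 is 6 bytes > B = 5, so hash it first: H(key) = 2b eb, then zero-pad to 5 bytes: K' = 2b eb 00 00 00.
XOR each byte with 0x36: 2b⊕36=1d, eb⊕36=dd, 00⊕36=36, 00⊕36=36, 00⊕36=36.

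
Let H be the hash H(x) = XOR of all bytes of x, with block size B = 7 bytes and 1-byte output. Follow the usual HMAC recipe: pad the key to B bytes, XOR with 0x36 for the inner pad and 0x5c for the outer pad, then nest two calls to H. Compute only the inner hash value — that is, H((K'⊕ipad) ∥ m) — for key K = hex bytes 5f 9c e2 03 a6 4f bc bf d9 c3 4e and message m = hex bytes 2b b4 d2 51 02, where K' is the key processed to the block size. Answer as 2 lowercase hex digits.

Key hex bytes 5f 9c e2 03 a6 4f bc bf d9 c3 4e is 11 bytes > B = 7, so hash it first: H(key) = 9c, then zero-pad to 7 bytes: K' = 9c 00 00 00 00 00 00.
K' ⊕ ipad = aa 36 36 36 36 36 36.
Inner input = aa 36 36 36 36 36 36 ∥ 2b b4 d2 51 02.
Inner hash: XOR aa⊕36⊕36⊕36⊕36⊕36⊕36⊕2b⊕b4⊕d2⊕51⊕02 = b4.

b4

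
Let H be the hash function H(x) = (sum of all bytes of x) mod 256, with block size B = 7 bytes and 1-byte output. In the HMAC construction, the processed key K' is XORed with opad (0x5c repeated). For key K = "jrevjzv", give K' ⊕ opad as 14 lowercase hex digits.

362e392a36262a

Key "jrevjzv" = 6a 72 65 76 6a 7a 76 is exactly B = 7 bytes: K' = 6a 72 65 76 6a 7a 76.
XOR each byte with 0x5c: 6a⊕5c=36, 72⊕5c=2e, 65⊕5c=39, 76⊕5c=2a, 6a⊕5c=36, 7a⊕5c=26, 76⊕5c=2a.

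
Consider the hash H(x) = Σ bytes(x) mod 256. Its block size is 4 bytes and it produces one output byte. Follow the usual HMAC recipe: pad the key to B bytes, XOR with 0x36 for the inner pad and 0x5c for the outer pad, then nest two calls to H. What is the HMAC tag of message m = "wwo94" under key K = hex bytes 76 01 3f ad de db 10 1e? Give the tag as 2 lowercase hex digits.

Key hex bytes 76 01 3f ad de db 10 1e is 8 bytes > B = 4, so hash it first: H(key) = 4a, then zero-pad to 4 bytes: K' = 4a 00 00 00.
K' ⊕ ipad = 7c 36 36 36.  K' ⊕ opad = 16 5c 5c 5c.
Inner input = (K'⊕ipad) ∥ m = 7c 36 36 36 ∥ 77 77 6f 39 34.
Inner hash: sum = 124+54+54+54+119+119+111+57+52 = 744; mod 256 = 232 → e8.
Outer input = (K'⊕opad) ∥ inner = 16 5c 5c 5c ∥ e8.
Outer hash (tag): sum = 22+92+92+92+232 = 530; mod 256 = 18 → 12.

12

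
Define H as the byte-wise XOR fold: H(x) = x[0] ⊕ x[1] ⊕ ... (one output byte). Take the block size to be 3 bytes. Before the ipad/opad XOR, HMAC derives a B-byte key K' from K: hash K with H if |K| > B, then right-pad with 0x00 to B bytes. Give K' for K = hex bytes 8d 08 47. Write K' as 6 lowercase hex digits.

8d0847

Key hex bytes 8d 08 47 is exactly B = 3 bytes: K' = 8d 08 47.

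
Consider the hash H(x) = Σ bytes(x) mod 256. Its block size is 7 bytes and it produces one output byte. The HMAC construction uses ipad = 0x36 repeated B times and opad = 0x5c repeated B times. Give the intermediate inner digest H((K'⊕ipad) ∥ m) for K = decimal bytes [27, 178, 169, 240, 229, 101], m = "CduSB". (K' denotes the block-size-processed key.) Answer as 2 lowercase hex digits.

23

Key decimal bytes [27, 178, 169, 240, 229, 101] = 1b b2 a9 f0 e5 65 is 6 bytes ≤ B = 7; zero-pad to 7 bytes: K' = 1b b2 a9 f0 e5 65 00.
K' ⊕ ipad = 2d 84 9f c6 d3 53 36.
Inner input = 2d 84 9f c6 d3 53 36 ∥ 43 64 75 53 42.
Inner hash: sum = 45+132+159+198+211+83+54+67+100+117+83+66 = 1315; mod 256 = 35 → 23.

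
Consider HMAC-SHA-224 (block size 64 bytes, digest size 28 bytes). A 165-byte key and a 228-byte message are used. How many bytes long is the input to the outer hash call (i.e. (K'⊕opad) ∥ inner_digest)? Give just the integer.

Key is 165 > 64 bytes, so it is hashed to 28 bytes then zero-padded to 64: |K'| = 64.
Outer input = (K'⊕opad) ∥ H(inner) → 64 + 28 = 92 bytes.

92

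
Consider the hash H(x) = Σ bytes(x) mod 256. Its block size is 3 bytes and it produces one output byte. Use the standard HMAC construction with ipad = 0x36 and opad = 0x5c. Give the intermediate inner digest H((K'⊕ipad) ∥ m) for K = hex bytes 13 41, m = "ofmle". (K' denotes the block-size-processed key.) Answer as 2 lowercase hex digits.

e5

Key hex bytes 13 41 is 2 bytes ≤ B = 3; zero-pad to 3 bytes: K' = 13 41 00.
K' ⊕ ipad = 25 77 36.
Inner input = 25 77 36 ∥ 6f 66 6d 6c 65.
Inner hash: sum = 37+119+54+111+102+109+108+101 = 741; mod 256 = 229 → e5.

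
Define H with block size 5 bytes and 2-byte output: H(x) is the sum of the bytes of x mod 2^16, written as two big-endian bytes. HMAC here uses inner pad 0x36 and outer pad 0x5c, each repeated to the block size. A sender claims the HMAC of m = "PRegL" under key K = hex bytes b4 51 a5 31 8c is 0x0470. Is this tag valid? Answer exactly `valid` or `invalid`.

Key hex bytes b4 51 a5 31 8c is exactly B = 5 bytes: K' = b4 51 a5 31 8c.
K' ⊕ ipad = 82 67 93 07 ba; K' ⊕ opad = e8 0d f9 6d d0.
Inner hash: sum = 130+103+147+7+186+80+82+101+103+76 = 1015 → 03 f7.
Outer hash (recomputed tag): sum = 232+13+249+109+208+3+247 = 1061 → 04 25.
Recomputed tag = 0425; claimed = 0470 → mismatch.

invalid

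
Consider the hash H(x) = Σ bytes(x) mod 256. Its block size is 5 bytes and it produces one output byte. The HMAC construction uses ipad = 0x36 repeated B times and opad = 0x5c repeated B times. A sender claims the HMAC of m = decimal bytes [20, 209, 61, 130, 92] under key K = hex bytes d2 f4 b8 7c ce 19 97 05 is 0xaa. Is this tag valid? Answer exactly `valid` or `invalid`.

Key hex bytes d2 f4 b8 7c ce 19 97 05 is 8 bytes > B = 5, so hash it first: H(key) = 7d, then zero-pad to 5 bytes: K' = 7d 00 00 00 00.
K' ⊕ ipad = 4b 36 36 36 36; K' ⊕ opad = 21 5c 5c 5c 5c.
Inner hash: sum = 75+54+54+54+54+20+209+61+130+92 = 803; mod 256 = 35 → 23.
Outer hash (recomputed tag): sum = 33+92+92+92+92+35 = 436; mod 256 = 180 → b4.
Recomputed tag = b4; claimed = aa → mismatch.

invalid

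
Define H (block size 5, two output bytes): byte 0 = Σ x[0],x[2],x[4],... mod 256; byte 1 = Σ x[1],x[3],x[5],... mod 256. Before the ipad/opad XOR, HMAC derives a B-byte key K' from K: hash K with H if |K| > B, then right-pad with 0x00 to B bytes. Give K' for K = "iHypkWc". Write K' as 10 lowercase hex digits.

|K| = 7 > B = 5, so first hash the key.
H(K): even-index sum = 432 mod 256 = 176; odd-index sum = 271 mod 256 = 15 → b0 0f.
Zero-pad H(K) = b0 0f to 5 bytes: K' = b0 0f 00 00 00.

b00f000000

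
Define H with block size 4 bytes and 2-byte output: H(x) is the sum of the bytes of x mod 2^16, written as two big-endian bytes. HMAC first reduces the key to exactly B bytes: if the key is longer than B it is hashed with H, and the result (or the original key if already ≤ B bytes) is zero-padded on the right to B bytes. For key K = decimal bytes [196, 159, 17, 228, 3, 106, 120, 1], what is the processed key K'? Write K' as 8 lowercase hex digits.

033e0000

|K| = 8 > B = 4, so first hash the key.
H(K): sum = 196+159+17+228+3+106+120+1 = 830 → 03 3e.
Zero-pad H(K) = 03 3e to 4 bytes: K' = 03 3e 00 00.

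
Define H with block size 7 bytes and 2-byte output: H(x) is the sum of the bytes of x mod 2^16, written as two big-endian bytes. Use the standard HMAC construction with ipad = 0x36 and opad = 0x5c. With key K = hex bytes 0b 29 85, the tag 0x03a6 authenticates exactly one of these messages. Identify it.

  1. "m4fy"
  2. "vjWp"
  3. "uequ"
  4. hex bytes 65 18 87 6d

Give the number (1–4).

2

Key hex bytes 0b 29 85 is 3 bytes ≤ B = 7; zero-pad to 7 bytes: K' = 0b 29 85 00 00 00 00.
K' ⊕ ipad = 3d 1f b3 36 36 36 36; K' ⊕ opad = 57 75 d9 5c 5c 5c 5c.
m1: inner = H(3d 1f b3 36 36 36 36 6d 34 66 79) = 03 67; tag = H(57 75 d9 5c 5c 5c 5c 03 67) = 037f
m2: inner = H(3d 1f b3 36 36 36 36 76 6a 57 70) = 03 8e; tag = H(57 75 d9 5c 5c 5c 5c 03 8e) = 03a6 ← matches
m3: inner = H(3d 1f b3 36 36 36 36 75 65 71 75) = 03 a7; tag = H(57 75 d9 5c 5c 5c 5c 03 a7) = 03bf
m4: inner = H(3d 1f b3 36 36 36 36 65 18 87 6d) = 03 58; tag = H(57 75 d9 5c 5c 5c 5c 03 58) = 0370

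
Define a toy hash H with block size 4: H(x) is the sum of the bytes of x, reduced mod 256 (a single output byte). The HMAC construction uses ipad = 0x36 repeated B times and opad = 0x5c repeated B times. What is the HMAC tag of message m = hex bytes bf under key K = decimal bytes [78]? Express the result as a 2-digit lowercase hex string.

Key decimal bytes [78] = 4e is 1 byte ≤ B = 4; zero-pad to 4 bytes: K' = 4e 00 00 00.
K' ⊕ ipad = 78 36 36 36.  K' ⊕ opad = 12 5c 5c 5c.
Inner input = (K'⊕ipad) ∥ m = 78 36 36 36 ∥ bf.
Inner hash: sum = 120+54+54+54+191 = 473; mod 256 = 217 → d9.
Outer input = (K'⊕opad) ∥ inner = 12 5c 5c 5c ∥ d9.
Outer hash (tag): sum = 18+92+92+92+217 = 511; mod 256 = 255 → ff.

ff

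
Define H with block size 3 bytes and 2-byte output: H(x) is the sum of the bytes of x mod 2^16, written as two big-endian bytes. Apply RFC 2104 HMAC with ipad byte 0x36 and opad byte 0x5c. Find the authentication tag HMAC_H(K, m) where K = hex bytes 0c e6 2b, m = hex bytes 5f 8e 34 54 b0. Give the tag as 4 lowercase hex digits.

01d0

Key hex bytes 0c e6 2b is exactly B = 3 bytes: K' = 0c e6 2b.
K' ⊕ ipad = 3a d0 1d.  K' ⊕ opad = 50 ba 77.
Inner input = (K'⊕ipad) ∥ m = 3a d0 1d ∥ 5f 8e 34 54 b0.
Inner hash: sum = 58+208+29+95+142+52+84+176 = 844 → 03 4c.
Outer input = (K'⊕opad) ∥ inner = 50 ba 77 ∥ 03 4c.
Outer hash (tag): sum = 80+186+119+3+76 = 464 → 01 d0.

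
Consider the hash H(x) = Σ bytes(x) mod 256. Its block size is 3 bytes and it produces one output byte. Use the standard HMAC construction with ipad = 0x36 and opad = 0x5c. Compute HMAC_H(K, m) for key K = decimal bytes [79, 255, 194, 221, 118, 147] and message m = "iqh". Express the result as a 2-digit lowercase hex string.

d0

Key decimal bytes [79, 255, 194, 221, 118, 147] = 4f ff c2 dd 76 93 is 6 bytes > B = 3, so hash it first: H(key) = f6, then zero-pad to 3 bytes: K' = f6 00 00.
K' ⊕ ipad = c0 36 36.  K' ⊕ opad = aa 5c 5c.
Inner input = (K'⊕ipad) ∥ m = c0 36 36 ∥ 69 71 68.
Inner hash: sum = 192+54+54+105+113+104 = 622; mod 256 = 110 → 6e.
Outer input = (K'⊕opad) ∥ inner = aa 5c 5c ∥ 6e.
Outer hash (tag): sum = 170+92+92+110 = 464; mod 256 = 208 → d0.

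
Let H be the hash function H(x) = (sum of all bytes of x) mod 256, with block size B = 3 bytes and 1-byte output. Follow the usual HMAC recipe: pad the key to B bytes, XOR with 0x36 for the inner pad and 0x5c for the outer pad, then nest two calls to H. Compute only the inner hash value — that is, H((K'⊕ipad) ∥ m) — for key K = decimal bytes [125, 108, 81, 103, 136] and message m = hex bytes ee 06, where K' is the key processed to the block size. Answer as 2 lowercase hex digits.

Key decimal bytes [125, 108, 81, 103, 136] = 7d 6c 51 67 88 is 5 bytes > B = 3, so hash it first: H(key) = 29, then zero-pad to 3 bytes: K' = 29 00 00.
K' ⊕ ipad = 1f 36 36.
Inner input = 1f 36 36 ∥ ee 06.
Inner hash: sum = 31+54+54+238+6 = 383; mod 256 = 127 → 7f.

7f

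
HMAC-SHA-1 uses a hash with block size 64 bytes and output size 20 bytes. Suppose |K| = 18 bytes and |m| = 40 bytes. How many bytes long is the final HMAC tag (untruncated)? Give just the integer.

20

The tag is one SHA-1 digest: 20 bytes.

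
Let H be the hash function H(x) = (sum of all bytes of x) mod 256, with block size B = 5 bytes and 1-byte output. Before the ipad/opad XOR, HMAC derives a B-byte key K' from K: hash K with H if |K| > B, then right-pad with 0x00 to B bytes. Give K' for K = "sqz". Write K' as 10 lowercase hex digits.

Key "sqz" = 73 71 7a is 3 bytes ≤ B = 5; zero-pad to 5 bytes: K' = 73 71 7a 00 00.

73717a0000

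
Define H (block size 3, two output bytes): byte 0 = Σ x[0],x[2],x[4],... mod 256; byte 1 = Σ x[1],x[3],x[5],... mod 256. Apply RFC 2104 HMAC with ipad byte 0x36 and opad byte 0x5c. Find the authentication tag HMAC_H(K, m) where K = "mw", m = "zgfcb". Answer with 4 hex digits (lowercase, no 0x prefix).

Key "mw" = 6d 77 is 2 bytes ≤ B = 3; zero-pad to 3 bytes: K' = 6d 77 00.
K' ⊕ ipad = 5b 41 36.  K' ⊕ opad = 31 2b 5c.
Inner input = (K'⊕ipad) ∥ m = 5b 41 36 ∥ 7a 67 66 63 62.
Inner hash: even-index sum = 347 mod 256 = 91; odd-index sum = 387 mod 256 = 131 → 5b 83.
Outer input = (K'⊕opad) ∥ inner = 31 2b 5c ∥ 5b 83.
Outer hash (tag): even-index sum = 272 mod 256 = 16; odd-index sum = 134 mod 256 = 134 → 10 86.

1086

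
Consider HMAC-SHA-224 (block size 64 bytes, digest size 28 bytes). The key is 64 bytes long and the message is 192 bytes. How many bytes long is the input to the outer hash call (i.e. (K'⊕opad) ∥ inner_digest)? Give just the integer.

92

Key is 64 ≤ 64 bytes, zero-padded: |K'| = 64.
Outer input = (K'⊕opad) ∥ H(inner) → 64 + 28 = 92 bytes.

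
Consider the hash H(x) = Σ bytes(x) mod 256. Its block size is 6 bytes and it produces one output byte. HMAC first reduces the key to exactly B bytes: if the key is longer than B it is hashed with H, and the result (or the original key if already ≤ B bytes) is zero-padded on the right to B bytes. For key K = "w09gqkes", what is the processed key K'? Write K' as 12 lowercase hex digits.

fb0000000000

|K| = 8 > B = 6, so first hash the key.
H(K): sum = 119+48+57+103+113+107+101+115 = 763; mod 256 = 251 → fb.
Zero-pad H(K) = fb to 6 bytes: K' = fb 00 00 00 00 00.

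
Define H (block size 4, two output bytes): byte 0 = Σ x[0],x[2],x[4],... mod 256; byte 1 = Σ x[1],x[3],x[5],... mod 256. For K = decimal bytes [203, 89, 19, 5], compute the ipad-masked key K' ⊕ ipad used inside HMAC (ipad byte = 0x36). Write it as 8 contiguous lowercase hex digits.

Key decimal bytes [203, 89, 19, 5] = cb 59 13 05 is exactly B = 4 bytes: K' = cb 59 13 05.
XOR each byte with 0x36: cb⊕36=fd, 59⊕36=6f, 13⊕36=25, 05⊕36=33.

fd6f2533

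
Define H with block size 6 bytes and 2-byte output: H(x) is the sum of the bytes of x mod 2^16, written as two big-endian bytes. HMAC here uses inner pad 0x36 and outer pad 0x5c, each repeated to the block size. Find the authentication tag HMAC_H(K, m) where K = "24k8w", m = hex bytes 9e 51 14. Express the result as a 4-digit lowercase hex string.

02e4

Key "24k8w" = 32 34 6b 38 77 is 5 bytes ≤ B = 6; zero-pad to 6 bytes: K' = 32 34 6b 38 77 00.
K' ⊕ ipad = 04 02 5d 0e 41 36.  K' ⊕ opad = 6e 68 37 64 2b 5c.
Inner input = (K'⊕ipad) ∥ m = 04 02 5d 0e 41 36 ∥ 9e 51 14.
Inner hash: sum = 4+2+93+14+65+54+158+81+20 = 491 → 01 eb.
Outer input = (K'⊕opad) ∥ inner = 6e 68 37 64 2b 5c ∥ 01 eb.
Outer hash (tag): sum = 110+104+55+100+43+92+1+235 = 740 → 02 e4.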